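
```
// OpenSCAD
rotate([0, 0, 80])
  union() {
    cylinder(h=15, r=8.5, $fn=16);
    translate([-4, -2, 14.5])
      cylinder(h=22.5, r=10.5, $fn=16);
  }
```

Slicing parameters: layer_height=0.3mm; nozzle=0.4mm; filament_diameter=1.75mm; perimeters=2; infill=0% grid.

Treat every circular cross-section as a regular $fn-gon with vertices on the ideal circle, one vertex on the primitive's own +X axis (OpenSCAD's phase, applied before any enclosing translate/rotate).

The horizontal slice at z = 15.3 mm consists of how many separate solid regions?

1

At z = 15.3 mm: the cylinder is not intersected at this z (z outside [0, 15]); the cylinder at (-4, -2): section is a regular 16-gon, circumradius r=10.5; Merging all regions: only the r=10.5 cylinder at (-4, -2) is present, so the union is just that shape — 1 connected region; (whole slice rotated 80° about Z — lengths, areas and connectivity unchanged). The result has 1 disconnected region.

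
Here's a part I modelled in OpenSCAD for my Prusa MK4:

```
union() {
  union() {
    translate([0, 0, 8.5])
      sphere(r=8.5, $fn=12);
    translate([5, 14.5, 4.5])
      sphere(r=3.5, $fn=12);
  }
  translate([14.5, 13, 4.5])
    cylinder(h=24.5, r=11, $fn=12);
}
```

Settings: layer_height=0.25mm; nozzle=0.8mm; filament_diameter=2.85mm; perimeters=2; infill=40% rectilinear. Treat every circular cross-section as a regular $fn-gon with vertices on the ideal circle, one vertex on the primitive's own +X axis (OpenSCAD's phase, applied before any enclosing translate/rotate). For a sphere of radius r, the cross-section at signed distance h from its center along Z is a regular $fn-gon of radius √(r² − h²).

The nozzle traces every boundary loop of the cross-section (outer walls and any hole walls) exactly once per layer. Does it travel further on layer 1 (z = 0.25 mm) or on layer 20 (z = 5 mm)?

layer 20 (z = 5 mm)

Layer 1 (z = 0.25): the r=8.5 sphere slices to a regular 12-gon of circumradius 2.046 (√(r²−h²) with h=8.25 from center) (perimeter = 2·12·2.046·sin(180°/12) = 12.71 mm); the sphere at (5, 14.5) does not reach this height (|z−center|=4.250 > r=3.5); Merging all regions: only the r=8.5 sphere is present, so the union is just that shape — boundary = 12.71 mm; the cylinder at (14.5, 13) is absent (z outside [4.5, 29]); Taking the union: only the result so far is present, so the union is just that shape — boundary = 12.71 mm. So its perimeter = 12.71 mm. Layer 20 (z = 5): the r=8.5 sphere contributes a regular 12-gon of circumradius √(8.5²−3.5²) = 7.746 (perimeter = 2·12·7.746·sin(180°/12) = 48.12 mm); the r=3.5 sphere at (5, 14.5) contributes a regular 12-gon of circumradius √(3.5²−0.5²) = 3.464 (perimeter = 2·12·3.464·sin(180°/12) = 21.52 mm); Taking the union: the 2 present regions are separate (no shared area or edge), so areas and boundary lengths simply add and each stays a separate island — boundary = 69.63 mm; the r=11 cylinder at (14.5, 13) gives a regular 12-gon of circumradius 11 (constant along its height) (perimeter = 2·12·11.000·sin(180°/12) = 68.33 mm); Merging all regions: the regions partially overlap (shared area 24.43 mm²), so the edge portions inside another operand are dropped and the merged outline is re-measured after clipping — boundary = 119.10 mm. So its perimeter = 119.10 mm. Layer 20 is larger (119.10 vs 12.71 mm).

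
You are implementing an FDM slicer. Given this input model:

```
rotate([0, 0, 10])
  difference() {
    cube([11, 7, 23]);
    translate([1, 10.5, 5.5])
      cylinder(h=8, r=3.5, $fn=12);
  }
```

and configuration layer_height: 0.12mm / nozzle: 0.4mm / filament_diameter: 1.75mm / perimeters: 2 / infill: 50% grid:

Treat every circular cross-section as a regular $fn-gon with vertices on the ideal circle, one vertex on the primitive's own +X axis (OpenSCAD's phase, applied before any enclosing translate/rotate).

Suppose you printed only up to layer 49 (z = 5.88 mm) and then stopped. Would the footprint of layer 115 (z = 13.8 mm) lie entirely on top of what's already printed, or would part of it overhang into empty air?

entirely on top

Compare the two slices. At z = 5.88: the cube is present — its section is the full 11×7 rectangle (area 77.00 mm²); the r=3.5 cylinder at (1, 10.5) gives a regular 12-gon of circumradius 3.5 (constant along its height) (area = (12/2)·3.500²·sin(360°/12) = 36.75 mm²); Subtracting the remaining from the first: starting from the 11×7 cube (77.00 mm²), the r=3.5 cylinder at (1, 10.5) misses the remaining region (no effect) — area = 77.00 mm²; (rotated 10° about Z; rotation is an isometry so areas/perimeters/island counts are preserved). At z = 13.8: the cube (footprint 11×7) is included at this height (area 77.00 mm²); the cylinder at (1, 10.5) is absent (z outside [5.5, 13.5]); After the difference (first − rest): none of the subtracted shapes is present at this height, so the 11×7 cube is unchanged — area = 77.00 mm²; (whole slice rotated 10° about Z — lengths, areas and connectivity unchanged). Checking containment: the cross-section at z = 13.8 is a subset of the cross-section at z = 5.88.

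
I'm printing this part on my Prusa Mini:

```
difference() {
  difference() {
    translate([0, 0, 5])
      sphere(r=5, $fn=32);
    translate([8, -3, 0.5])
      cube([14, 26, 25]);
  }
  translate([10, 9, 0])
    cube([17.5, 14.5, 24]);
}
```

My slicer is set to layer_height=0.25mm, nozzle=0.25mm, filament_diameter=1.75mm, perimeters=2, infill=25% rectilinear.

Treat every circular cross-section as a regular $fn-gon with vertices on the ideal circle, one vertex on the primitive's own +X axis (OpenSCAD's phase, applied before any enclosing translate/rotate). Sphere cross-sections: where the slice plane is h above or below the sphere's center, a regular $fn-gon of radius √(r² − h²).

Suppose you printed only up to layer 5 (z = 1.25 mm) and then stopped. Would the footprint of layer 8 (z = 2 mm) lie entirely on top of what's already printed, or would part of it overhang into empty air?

Compare the two slices. At z = 1.25: the r=5 sphere slices to a regular 32-gon of circumradius 3.307 (√(r²−h²) with h=3.75 from center) (area = (32/2)·3.307²·sin(360°/32) = 34.14 mm²); the 14×26 cube at (8, -3) contributes its full rectangle (area 364.00 mm²); Subtracting the remaining from the first: starting from the r=5 sphere (34.14 mm²), the 14×26 cube at (8, -3) misses the remaining region (no effect) — area = 34.14 mm²; the cube at (10, 9) (footprint 17.5×14.5) is included at this height (area 253.75 mm²); After the difference (first − rest): starting from the result so far (34.14 mm²), the 17.5×14.5 cube at (10, 9) misses the remaining region (no effect) — area = 34.14 mm². At z = 2: the r=5 sphere slices to a regular 32-gon of circumradius 4.000 (√(r²−h²) with h=3 from center) (area = (32/2)·4.000²·sin(360°/32) = 49.94 mm²); the 14×26 cube at (8, -3) contributes its full rectangle (area 364.00 mm²); After the difference (first − rest): starting from the r=5 sphere (49.94 mm²), the 14×26 cube at (8, -3) misses the remaining region (no effect) — area = 49.94 mm²; the cube at (10, 9) (footprint 17.5×14.5) is included at this height (area 253.75 mm²); After the difference (first − rest): starting from that combined region (49.94 mm²), the 17.5×14.5 cube at (10, 9) misses the remaining region (no effect) — area = 49.94 mm². Checking containment: at z = 2 the cross-section extends beyond the z = 1.25 cross-section by about 15.80 mm².

part overhangs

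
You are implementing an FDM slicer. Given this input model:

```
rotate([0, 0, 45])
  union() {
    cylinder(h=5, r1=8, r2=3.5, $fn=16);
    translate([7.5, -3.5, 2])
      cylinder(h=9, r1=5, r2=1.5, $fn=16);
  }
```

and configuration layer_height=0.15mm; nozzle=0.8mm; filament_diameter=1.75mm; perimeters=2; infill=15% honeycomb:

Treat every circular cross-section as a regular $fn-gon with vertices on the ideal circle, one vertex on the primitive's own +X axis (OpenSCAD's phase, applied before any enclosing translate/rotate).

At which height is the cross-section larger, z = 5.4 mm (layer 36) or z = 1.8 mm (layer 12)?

layer 12 (z = 1.8 mm)

Layer 36 (z = 5.4): the cone is absent (z outside [0, 5]); the cone at (7.5, -3.5) (r1=5→r2=1.5) has section circumradius 3.678 here — a regular 16-gon (area = (16/2)·3.678²·sin(360°/16) = 41.41 mm²); Combining (union): only the cone at (7.5, -3.5) is present, so the union is just that shape — area = 41.41 mm²; (whole slice rotated 45° about Z — lengths, areas and connectivity unchanged). So its area = 41.41 mm². Layer 12 (z = 1.8): the cone contributes a regular 16-gon of circumradius 6.380 (interpolated between r1=8 and r2=3.5 at t=0.360) (area = (16/2)·6.380²·sin(360°/16) = 124.62 mm²); the cone at (7.5, -3.5) is absent (z outside [2, 11]); Combining (union): only the cone is present, so the union is just that shape — area = 124.62 mm²; (whole slice rotated 45° about Z — lengths, areas and connectivity unchanged). So its area = 124.62 mm². Layer 12 is larger (124.62 vs 41.41 mm²).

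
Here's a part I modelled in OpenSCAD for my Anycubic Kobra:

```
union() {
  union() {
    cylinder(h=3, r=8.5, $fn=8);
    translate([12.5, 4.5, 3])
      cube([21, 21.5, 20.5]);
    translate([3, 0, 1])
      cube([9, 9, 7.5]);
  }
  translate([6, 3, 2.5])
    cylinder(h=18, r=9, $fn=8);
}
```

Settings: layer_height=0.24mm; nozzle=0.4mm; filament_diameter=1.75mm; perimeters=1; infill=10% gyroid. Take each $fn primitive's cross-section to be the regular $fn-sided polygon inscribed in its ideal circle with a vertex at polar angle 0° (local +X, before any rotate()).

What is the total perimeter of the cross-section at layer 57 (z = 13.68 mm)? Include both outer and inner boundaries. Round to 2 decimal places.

128.78 mm

At z = 13.68 mm: the cylinder is not intersected at this z (z outside [0, 3]); the cube at (12.5, 4.5) (footprint 21×21.5) is included at this height (perimeter 85.00 mm); the cube at (3, 0) is not intersected at this z (z outside [1, 8.5]); Merging all regions: only the 21×21.5 cube at (12.5, 4.5) is present, so the union is just that shape — boundary = 85.00 mm; the r=9 cylinder at (6, 3) gives a regular 8-gon of circumradius 9 (constant along its height) (perimeter = 2·8·9.000·sin(180°/8) = 55.11 mm); Taking the union: the regions partially overlap (shared area 4.26 mm²), so the edge portions inside another operand are dropped and the merged outline is re-measured after clipping — boundary = 128.78 mm. Overall, the cross-section is a single solid region. Total boundary length (outer) = 128.78 mm.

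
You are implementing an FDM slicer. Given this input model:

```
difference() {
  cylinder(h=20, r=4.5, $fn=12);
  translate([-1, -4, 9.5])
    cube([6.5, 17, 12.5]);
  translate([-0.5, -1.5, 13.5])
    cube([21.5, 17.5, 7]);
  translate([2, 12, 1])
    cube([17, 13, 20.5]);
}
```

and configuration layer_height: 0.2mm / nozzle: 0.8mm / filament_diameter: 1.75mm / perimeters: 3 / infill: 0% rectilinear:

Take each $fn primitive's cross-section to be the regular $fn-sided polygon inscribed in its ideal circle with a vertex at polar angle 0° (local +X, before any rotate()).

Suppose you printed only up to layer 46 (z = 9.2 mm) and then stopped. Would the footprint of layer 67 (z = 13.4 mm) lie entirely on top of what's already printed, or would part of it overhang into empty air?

entirely on top

Compare the two slices. At z = 9.2: the cylinder: section is a regular 12-gon, circumradius r=4.5 (area = (12/2)·4.500²·sin(360°/12) = 60.75 mm²); the cube at (-1, -4) does not reach this height (z outside [9.5, 22]); the cube at (-0.5, -1.5) is not intersected at this z (z outside [13.5, 20.5]); the cube at (2, 12) is present — its section is the full 17×13 rectangle (area 221.00 mm²); Taking the first minus the rest: starting from the r=4.5 cylinder (60.75 mm²), the 17×13 cube at (2, 12) misses the remaining region (no effect) — area = 60.75 mm². At z = 13.4: the cylinder: section is a regular 12-gon, circumradius r=4.5 (area = (12/2)·4.500²·sin(360°/12) = 60.75 mm²); the 6.5×17 cube at (-1, -4) contributes its full rectangle (area 110.50 mm²); the cube at (-0.5, -1.5) is absent (z outside [13.5, 20.5]); the cube at (2, 12) is present — its section is the full 17×13 rectangle (area 221.00 mm²); Taking the first minus the rest: starting from the r=4.5 cylinder (60.75 mm²), the 6.5×17 cube at (-1, -4) partially overlaps it — only the 38.27 mm² overlap (of its 110.50 mm²) is removed, clipping the outline; the 17×13 cube at (2, 12) misses the remaining region (no effect) — area = 22.48 mm². Checking containment: the cross-section at z = 13.4 is a subset of the cross-section at z = 9.2.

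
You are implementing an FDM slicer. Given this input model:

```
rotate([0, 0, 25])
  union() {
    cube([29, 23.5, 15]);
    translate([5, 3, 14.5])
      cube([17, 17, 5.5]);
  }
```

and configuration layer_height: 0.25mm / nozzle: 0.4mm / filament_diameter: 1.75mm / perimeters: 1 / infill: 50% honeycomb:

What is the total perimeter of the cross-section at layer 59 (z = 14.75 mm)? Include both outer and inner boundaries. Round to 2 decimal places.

105.00 mm

At z = 14.75 mm: the cube is present — its section is the full 29×23.5 rectangle (perimeter 105.00 mm); the 17×17 cube at (5, 3) contributes its full rectangle (perimeter 68.00 mm); Merging all regions: the 17×17 cube at (5, 3) lies entirely inside the 29×23.5 cube, so the union is just the 29×23.5 cube — boundary = 105.00 mm; (rotated 25° about Z; rotation is an isometry so areas/perimeters/island counts are preserved). Overall, the cross-section is a single solid region. Total boundary length (outer) = 105.00 mm.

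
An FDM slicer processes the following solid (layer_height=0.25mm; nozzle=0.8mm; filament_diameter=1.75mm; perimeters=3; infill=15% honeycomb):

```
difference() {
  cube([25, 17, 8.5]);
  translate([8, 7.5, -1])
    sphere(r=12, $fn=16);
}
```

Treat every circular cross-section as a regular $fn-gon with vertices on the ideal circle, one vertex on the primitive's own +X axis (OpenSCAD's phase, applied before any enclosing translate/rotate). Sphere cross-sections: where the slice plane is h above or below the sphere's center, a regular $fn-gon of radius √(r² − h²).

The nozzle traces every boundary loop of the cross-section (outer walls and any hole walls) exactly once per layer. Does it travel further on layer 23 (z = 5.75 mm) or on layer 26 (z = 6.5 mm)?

layer 26 (z = 6.5 mm)

Layer 23 (z = 5.75): the cube is present — its section is the full 25×17 rectangle (perimeter 84.00 mm); the sphere at (8, 7.5): section is a regular 16-gon, circumradius = √(r²−h²) = √(12²−6.75²) = 9.922 (perimeter = 2·16·9.922·sin(180°/16) = 61.94 mm); Subtracting the remaining from the first: starting from the 25×17 cube, the r=12 sphere at (8, 7.5) partially overlaps it — only the 267.03 mm² overlap (of its 301.36 mm²) is removed, clipping the outline — boundary = 88.03 mm. So its perimeter = 88.03 mm. Layer 26 (z = 6.5): the cube is present — its section is the full 25×17 rectangle (perimeter 84.00 mm); the r=12 sphere at (8, 7.5) slices to a regular 16-gon of circumradius 9.367 (√(r²−h²) with h=7.5 from center) (perimeter = 2·16·9.367·sin(180°/16) = 58.48 mm); Subtracting the remaining from the first: starting from the 25×17 cube, the r=12 sphere at (8, 7.5) partially overlaps it — only the 247.93 mm² overlap (of its 268.64 mm²) is removed, clipping the outline — boundary = 101.59 mm. So its perimeter = 101.59 mm. Layer 26 is larger (101.59 vs 88.03 mm).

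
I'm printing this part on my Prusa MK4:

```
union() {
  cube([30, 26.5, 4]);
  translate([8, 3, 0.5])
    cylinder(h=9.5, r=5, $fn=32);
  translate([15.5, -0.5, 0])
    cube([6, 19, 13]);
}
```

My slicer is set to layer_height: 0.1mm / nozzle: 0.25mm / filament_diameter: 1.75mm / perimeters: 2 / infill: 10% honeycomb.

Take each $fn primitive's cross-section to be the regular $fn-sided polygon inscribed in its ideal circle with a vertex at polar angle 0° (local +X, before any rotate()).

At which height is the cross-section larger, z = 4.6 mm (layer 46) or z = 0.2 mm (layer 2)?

Layer 46 (z = 4.6): the cube is absent (z outside [0, 4]); the r=5 cylinder at (8, 3) gives a regular 32-gon of circumradius 5 (constant along its height) (area = (32/2)·5.000²·sin(360°/32) = 78.04 mm²); the cube at (15.5, -0.5) is present — its section is the full 6×19 rectangle (area 114.00 mm²); Taking the union: the 2 present regions are separate (no shared area or edge), so areas and boundary lengths simply add and each stays a separate island — area = 192.04 mm². So its area = 192.04 mm². Layer 2 (z = 0.2): the cube is present — its section is the full 30×26.5 rectangle (area 795.00 mm²); the cylinder at (8, 3) is not intersected at this z (z outside [0.5, 10]); the cube at (15.5, -0.5) (footprint 6×19) is included at this height (area 114.00 mm²); Taking the union: the regions partially overlap — summed areas 909.00 mm² minus the doubly-counted overlap 111.00 mm² gives 798.00 mm² — area = 798.00 mm². So its area = 798.00 mm². Layer 2 is larger (798.00 vs 192.04 mm²).

layer 2 (z = 0.2 mm)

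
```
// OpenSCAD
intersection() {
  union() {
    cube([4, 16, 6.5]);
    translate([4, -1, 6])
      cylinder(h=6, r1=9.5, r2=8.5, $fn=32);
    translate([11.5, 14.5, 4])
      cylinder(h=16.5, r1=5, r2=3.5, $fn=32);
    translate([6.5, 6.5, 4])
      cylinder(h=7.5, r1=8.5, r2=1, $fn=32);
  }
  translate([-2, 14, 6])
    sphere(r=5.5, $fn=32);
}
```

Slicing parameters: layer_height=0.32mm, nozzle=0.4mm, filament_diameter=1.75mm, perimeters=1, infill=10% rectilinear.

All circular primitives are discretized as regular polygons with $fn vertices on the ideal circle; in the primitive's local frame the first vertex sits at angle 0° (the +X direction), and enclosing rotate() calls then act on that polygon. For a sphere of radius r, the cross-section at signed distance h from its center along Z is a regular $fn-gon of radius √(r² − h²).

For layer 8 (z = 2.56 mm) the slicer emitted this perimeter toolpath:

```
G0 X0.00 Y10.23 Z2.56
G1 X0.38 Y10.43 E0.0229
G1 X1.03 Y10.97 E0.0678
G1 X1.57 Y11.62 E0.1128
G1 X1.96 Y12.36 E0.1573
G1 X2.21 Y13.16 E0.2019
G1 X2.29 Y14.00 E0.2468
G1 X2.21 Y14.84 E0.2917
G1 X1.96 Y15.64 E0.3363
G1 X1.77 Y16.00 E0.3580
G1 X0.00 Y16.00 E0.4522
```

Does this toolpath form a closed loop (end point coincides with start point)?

Start point (G0): (0.00, 10.23). End point (last G1): the path does not return to the start — open.

no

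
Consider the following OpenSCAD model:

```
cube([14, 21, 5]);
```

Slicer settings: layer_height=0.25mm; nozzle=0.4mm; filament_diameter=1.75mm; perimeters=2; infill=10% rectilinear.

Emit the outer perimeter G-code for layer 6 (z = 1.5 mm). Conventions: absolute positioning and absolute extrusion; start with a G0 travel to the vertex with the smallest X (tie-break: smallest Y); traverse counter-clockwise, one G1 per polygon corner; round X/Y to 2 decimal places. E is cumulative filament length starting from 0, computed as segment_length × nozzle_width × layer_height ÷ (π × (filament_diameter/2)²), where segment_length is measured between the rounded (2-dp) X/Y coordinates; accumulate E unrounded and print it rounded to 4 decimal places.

G0 X0.00 Y0.00 Z1.50
G1 X14.00 Y0.00 E0.5821
G1 X14.00 Y21.00 E1.4551
G1 X0.00 Y21.00 E2.0372
G1 X0.00 Y0.00 E2.9103

At z = 1.5 mm: the 14×21 cube contributes its full rectangle. The outline is a single polygon with 4 vertices. Extrusion per mm of travel: 0.4 × 0.25 / (π × 0.875²) = 0.041575. Accumulating E over each segment gives final E = 2.9103.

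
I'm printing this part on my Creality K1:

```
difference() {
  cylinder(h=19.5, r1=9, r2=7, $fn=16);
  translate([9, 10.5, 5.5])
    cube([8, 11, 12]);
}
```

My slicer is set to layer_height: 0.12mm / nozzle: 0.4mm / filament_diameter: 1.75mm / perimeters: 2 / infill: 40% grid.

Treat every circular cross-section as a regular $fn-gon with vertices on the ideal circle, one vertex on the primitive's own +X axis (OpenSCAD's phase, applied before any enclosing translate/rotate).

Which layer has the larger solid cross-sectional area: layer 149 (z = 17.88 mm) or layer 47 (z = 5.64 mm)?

layer 47 (z = 5.64 mm)

Layer 149 (z = 17.88): the cone: at t=0.917 of its height the radius interpolates to r₁+(r₂−r₁)t = 7.166, giving a regular 16-gon of that circumradius (area = (16/2)·7.166²·sin(360°/16) = 157.22 mm²); the cube at (9, 10.5) is not intersected at this z (z outside [5.5, 17.5]); After the difference (first − rest): none of the subtracted shapes is present at this height, so the cone is unchanged — area = 157.22 mm². So its area = 157.22 mm². Layer 47 (z = 5.64): the cone contributes a regular 16-gon of circumradius 8.422 (interpolated between r1=9 and r2=7 at t=0.289) (area = (16/2)·8.422²·sin(360°/16) = 217.13 mm²); the cube at (9, 10.5) (footprint 8×11) is included at this height (area 88.00 mm²); After the difference (first − rest): starting from the cone (217.13 mm²), the 8×11 cube at (9, 10.5) misses the remaining region (no effect) — area = 217.13 mm². So its area = 217.13 mm². Layer 47 is larger (217.13 vs 157.22 mm²).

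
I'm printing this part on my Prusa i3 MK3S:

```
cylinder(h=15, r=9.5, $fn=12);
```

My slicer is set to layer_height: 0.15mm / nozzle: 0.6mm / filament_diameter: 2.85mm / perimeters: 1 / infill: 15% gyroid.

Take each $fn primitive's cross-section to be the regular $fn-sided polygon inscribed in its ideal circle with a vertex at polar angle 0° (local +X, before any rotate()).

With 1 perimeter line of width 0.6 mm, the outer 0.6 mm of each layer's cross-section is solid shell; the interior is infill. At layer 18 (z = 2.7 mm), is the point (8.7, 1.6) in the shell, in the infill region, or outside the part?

At z = 2.7 mm: the cylinder: section is a regular 12-gon, circumradius r=9.5. Overall, the cross-section is a single solid region. The nearest boundary edge runs (9.50, 0.00)→(8.23, 4.75); distance from the point to it = 0.36 mm. The point is inside the cross-section, 0.36 mm from the nearest boundary — within the 0.6 mm shell band (1 × 0.6).

shell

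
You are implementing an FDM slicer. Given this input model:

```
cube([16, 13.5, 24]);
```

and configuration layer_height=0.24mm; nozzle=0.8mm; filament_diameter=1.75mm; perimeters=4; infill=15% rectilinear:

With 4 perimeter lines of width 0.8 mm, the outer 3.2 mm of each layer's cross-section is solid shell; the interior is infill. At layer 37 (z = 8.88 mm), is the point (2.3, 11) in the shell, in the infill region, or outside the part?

shell

At z = 8.88 mm: the cube (footprint 16×13.5) is included at this height. Overall, the cross-section is a single solid region. The nearest boundary edge runs (0.00, 13.50)→(0.00, 0.00); distance from the point to it = 2.30 mm. The point is inside the cross-section, 2.30 mm from the nearest boundary — within the 3.2 mm shell band (4 × 0.8).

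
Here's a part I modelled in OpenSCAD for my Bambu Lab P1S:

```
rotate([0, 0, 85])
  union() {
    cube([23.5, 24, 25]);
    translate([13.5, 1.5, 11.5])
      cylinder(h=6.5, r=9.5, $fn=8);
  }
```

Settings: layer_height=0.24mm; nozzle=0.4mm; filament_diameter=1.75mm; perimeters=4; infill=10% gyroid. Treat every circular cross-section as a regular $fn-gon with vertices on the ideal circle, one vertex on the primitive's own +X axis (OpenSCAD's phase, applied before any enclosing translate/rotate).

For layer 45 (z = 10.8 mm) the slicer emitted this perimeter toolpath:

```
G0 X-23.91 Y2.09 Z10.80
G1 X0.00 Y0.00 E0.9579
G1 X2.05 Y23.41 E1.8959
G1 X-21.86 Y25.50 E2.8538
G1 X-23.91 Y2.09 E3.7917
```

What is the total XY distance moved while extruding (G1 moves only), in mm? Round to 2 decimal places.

Sum the Euclidean lengths of each G1 segment: total = 95.00 mm.

95.00 mm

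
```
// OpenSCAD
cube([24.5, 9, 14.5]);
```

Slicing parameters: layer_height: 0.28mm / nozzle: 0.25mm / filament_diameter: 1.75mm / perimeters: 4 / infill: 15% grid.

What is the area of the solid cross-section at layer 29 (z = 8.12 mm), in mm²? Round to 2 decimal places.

At z = 8.12 mm: the cube (footprint 24.5×9) is included at this height (area 220.50 mm²). Overall, the cross-section is a single solid region. Net area = 220.50 mm².

220.50 mm²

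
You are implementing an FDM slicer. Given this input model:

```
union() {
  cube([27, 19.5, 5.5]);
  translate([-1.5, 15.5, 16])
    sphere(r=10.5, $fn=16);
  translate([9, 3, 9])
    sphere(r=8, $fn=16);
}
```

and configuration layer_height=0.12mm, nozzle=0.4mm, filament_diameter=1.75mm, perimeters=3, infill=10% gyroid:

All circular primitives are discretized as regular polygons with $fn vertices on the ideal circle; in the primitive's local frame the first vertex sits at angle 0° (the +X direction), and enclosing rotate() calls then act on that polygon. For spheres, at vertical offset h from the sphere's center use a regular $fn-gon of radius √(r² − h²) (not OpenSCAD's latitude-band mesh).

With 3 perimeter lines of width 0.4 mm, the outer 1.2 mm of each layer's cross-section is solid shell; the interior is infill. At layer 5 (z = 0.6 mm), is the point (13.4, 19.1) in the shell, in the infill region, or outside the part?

shell

At z = 0.6 mm: the cube (footprint 27×19.5) is included at this height; the sphere at (-1.5, 15.5) is not intersected at this z (|z−center|=15.400 > r=10.5); the sphere at (9, 3) is absent (|z−center|=8.400 > r=8); Merging all regions: only the 27×19.5 cube is present, so the union is just that shape — 1 connected region. Overall, the cross-section is a single solid region. The nearest boundary edge runs (27.00, 19.50)→(0.00, 19.50); distance from the point to it = 0.40 mm. The point is inside the cross-section, 0.40 mm from the nearest boundary — within the 1.2 mm shell band (3 × 0.4).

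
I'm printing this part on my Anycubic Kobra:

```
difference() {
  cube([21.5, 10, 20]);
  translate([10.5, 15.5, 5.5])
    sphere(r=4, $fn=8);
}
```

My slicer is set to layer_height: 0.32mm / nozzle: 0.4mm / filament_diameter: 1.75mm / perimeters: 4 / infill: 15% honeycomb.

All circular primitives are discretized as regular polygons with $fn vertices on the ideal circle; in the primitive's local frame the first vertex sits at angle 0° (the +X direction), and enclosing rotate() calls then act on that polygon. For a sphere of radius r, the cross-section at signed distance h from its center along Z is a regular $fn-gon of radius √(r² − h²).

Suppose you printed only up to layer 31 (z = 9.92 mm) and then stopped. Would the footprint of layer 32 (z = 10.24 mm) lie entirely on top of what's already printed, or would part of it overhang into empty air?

entirely on top

Compare the two slices. At z = 9.92: the cube is present — its section is the full 21.5×10 rectangle (area 215.00 mm²); the sphere at (10.5, 15.5) does not reach this height (|z−center|=4.420 > r=4); Taking the first minus the rest: none of the subtracted shapes is present at this height, so the 21.5×10 cube is unchanged — area = 215.00 mm². At z = 10.24: the cube is present — its section is the full 21.5×10 rectangle (area 215.00 mm²); the sphere at (10.5, 15.5) is absent (|z−center|=4.740 > r=4); Taking the first minus the rest: none of the subtracted shapes is present at this height, so the 21.5×10 cube is unchanged — area = 215.00 mm². Checking containment: the cross-section at z = 10.24 is a subset of the cross-section at z = 9.92.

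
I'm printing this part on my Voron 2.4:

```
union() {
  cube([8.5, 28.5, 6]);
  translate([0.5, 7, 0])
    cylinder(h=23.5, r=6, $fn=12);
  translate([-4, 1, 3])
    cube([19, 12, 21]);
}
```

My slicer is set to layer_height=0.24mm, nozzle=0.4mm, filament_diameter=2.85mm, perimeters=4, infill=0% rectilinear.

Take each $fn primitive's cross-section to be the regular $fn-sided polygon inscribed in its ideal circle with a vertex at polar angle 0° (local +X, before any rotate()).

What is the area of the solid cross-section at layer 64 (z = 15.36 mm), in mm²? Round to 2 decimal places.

235.07 mm²

At z = 15.36 mm: the cube is not intersected at this z (z outside [0, 6]); the cylinder at (0.5, 7): section is a regular 12-gon, circumradius r=6 (area = (12/2)·6.000²·sin(360°/12) = 108.00 mm²); the cube at (-4, 1) is present — its section is the full 19×12 rectangle (area 228.00 mm²); Combining (union): the regions partially overlap — summed areas 336.00 mm² minus the doubly-counted overlap 100.93 mm² gives 235.07 mm² — area = 235.07 mm². Overall, the cross-section is a single solid region. Net area = 235.07 mm².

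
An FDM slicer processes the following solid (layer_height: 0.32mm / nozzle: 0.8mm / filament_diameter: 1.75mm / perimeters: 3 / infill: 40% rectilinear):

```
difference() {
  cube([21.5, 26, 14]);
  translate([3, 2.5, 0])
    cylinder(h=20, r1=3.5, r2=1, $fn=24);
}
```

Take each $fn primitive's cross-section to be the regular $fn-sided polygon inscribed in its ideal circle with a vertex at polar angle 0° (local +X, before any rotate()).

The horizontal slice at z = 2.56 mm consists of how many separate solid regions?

2

At z = 2.56 mm: the cube (footprint 21.5×26) is included at this height; the cone at (3, 2.5) contributes a regular 24-gon of circumradius 3.180 (interpolated between r1=3.5 and r2=1 at t=0.128); Subtracting the remaining from the first: starting from the 21.5×26 cube, the cone at (3, 2.5) partially overlaps it — only the 29.44 mm² overlap (of its 31.41 mm²) is removed, clipping the outline — 2 connected regions. The result has 2 disconnected regions.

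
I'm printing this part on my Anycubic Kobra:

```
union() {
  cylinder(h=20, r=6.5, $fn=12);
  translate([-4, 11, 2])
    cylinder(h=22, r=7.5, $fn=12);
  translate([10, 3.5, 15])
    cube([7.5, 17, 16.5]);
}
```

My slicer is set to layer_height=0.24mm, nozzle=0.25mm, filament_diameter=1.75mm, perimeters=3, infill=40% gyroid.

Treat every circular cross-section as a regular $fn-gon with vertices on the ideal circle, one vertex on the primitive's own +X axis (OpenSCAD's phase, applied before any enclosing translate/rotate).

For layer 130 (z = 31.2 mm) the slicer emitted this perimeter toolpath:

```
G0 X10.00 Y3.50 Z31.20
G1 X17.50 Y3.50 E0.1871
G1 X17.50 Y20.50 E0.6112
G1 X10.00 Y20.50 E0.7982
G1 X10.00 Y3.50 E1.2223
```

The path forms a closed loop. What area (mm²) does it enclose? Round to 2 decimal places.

127.50 mm²

Apply the shoelace formula to the sequence of (X, Y) vertices; enclosed area = 127.50 mm².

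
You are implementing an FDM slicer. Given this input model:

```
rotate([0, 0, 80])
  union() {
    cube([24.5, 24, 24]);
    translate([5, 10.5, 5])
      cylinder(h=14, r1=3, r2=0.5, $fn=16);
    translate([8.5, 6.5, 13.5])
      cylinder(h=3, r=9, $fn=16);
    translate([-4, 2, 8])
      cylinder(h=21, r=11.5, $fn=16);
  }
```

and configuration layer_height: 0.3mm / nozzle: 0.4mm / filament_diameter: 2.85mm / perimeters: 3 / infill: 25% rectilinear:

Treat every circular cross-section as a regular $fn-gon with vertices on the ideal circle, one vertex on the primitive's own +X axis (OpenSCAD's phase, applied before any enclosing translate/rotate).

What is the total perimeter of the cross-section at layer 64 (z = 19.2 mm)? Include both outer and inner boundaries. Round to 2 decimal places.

At z = 19.2 mm: the cube is present — its section is the full 24.5×24 rectangle (perimeter 97.00 mm); the cone at (5, 10.5) is not intersected at this z (z outside [5, 19]); the cylinder at (8.5, 6.5) does not reach this height (z outside [13.5, 16.5]); the cylinder at (-4, 2): section is a regular 16-gon, circumradius r=11.5 (perimeter = 2·16·11.500·sin(180°/16) = 71.79 mm); Combining (union): the regions partially overlap (shared area 71.41 mm²), so the edge portions inside another operand are dropped and the merged outline is re-measured after clipping — boundary = 133.08 mm; (whole slice rotated 80° about Z — lengths, areas and connectivity unchanged). Overall, the cross-section is a single solid region. Total boundary length (outer) = 133.08 mm.

133.08 mm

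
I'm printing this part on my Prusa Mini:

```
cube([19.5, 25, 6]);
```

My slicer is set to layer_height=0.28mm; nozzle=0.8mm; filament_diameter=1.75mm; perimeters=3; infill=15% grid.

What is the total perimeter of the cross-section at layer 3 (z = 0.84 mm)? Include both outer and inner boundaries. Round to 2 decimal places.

89.00 mm

At z = 0.84 mm: the 19.5×25 cube contributes its full rectangle (perimeter 89.00 mm). Overall, the cross-section is a single solid region. Total boundary length (outer) = 89.00 mm.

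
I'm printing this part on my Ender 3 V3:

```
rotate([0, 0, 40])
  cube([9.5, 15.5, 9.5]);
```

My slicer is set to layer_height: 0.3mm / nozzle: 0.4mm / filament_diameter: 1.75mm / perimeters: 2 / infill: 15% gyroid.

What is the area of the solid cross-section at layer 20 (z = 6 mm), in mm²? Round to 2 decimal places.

147.25 mm²

At z = 6 mm: the cube is present — its section is the full 9.5×15.5 rectangle (area 147.25 mm²); (whole slice rotated 40° about Z — lengths, areas and connectivity unchanged). Overall, the cross-section is a single solid region. Net area = 147.25 mm².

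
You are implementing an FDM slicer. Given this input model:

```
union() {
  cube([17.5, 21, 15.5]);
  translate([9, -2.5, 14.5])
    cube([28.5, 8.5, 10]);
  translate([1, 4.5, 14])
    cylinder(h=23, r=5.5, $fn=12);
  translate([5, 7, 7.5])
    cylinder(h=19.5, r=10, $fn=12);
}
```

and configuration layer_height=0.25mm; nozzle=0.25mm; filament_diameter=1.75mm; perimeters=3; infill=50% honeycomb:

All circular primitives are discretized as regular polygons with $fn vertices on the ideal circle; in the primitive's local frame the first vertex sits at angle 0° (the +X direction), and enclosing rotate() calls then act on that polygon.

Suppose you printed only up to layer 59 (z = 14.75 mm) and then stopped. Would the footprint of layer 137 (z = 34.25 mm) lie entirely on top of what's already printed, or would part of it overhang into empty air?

entirely on top

Compare the two slices. At z = 14.75: the cube (footprint 17.5×21) is included at this height (area 367.50 mm²); the 28.5×8.5 cube at (9, -2.5) contributes its full rectangle (area 242.25 mm²); the r=5.5 cylinder at (1, 4.5) gives a regular 12-gon of circumradius 5.5 (constant along its height) (area = (12/2)·5.500²·sin(360°/12) = 90.75 mm²); the cylinder at (5, 7): section is a regular 12-gon, circumradius r=10 (area = (12/2)·10.000²·sin(360°/12) = 300.00 mm²); Taking the union: the regions partially overlap — summed areas 1000.50 mm² minus the doubly-counted overlap 362.29 mm² gives 638.21 mm² — area = 638.21 mm². At z = 34.25: the cube is absent (z outside [0, 15.5]); the cube at (9, -2.5) is absent (z outside [14.5, 24.5]); the r=5.5 cylinder at (1, 4.5) gives a regular 12-gon of circumradius 5.5 (constant along its height) (area = (12/2)·5.500²·sin(360°/12) = 90.75 mm²); the cylinder at (5, 7) does not reach this height (z outside [7.5, 27]); Merging all regions: only the r=5.5 cylinder at (1, 4.5) is present, so the union is just that shape — area = 90.75 mm². Checking containment: the cross-section at z = 34.25 is a subset of the cross-section at z = 14.75.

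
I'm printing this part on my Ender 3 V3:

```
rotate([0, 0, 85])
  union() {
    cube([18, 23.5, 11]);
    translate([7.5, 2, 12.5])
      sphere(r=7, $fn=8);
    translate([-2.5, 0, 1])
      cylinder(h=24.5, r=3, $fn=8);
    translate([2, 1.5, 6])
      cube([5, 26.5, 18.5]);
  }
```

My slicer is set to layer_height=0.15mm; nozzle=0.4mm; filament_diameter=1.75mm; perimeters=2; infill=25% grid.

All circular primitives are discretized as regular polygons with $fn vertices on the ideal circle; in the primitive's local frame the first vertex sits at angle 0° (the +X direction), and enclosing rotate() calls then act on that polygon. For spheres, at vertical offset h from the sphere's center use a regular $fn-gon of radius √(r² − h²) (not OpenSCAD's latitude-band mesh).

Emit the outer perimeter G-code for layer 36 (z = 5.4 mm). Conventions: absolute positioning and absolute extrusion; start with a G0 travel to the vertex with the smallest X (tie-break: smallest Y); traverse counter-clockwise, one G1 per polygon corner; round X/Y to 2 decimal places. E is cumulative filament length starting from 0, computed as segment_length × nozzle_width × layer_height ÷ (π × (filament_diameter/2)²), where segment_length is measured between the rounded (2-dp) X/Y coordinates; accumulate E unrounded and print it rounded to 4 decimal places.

At z = 5.4 mm: the cube is present — its section is the full 18×23.5 rectangle; the sphere at (7.5, 2) does not reach this height (|z−center|=7.100 > r=7); the r=3 cylinder at (-2.5, 0) contributes a regular 8-gon of circumradius 3; the cube at (2, 1.5) is absent (z outside [6, 24.5]); Merging all regions: the regions partially overlap (shared area 0.30 mm²), so overlapping operands fuse into one piece — 1 connected region; (whole slice rotated 85° about Z — lengths, areas and connectivity unchanged). The outline is a single polygon with 12 vertices. Extrusion per mm of travel: 0.4 × 0.15 / (π × 0.875²) = 0.024945. Accumulating E over each segment gives final E = 2.4539.

G0 X-23.41 Y2.05 Z5.40
G1 X-1.20 Y0.11 E0.5561
G1 X-2.15 Y-0.19 E0.5810
G1 X-3.21 Y-2.23 E0.6383
G1 X-2.52 Y-4.42 E0.6956
G1 X-0.48 Y-5.48 E0.7530
G1 X1.71 Y-4.79 E0.8102
G1 X2.77 Y-2.75 E0.8676
G1 X2.08 Y-0.56 E0.9249
G1 X0.04 Y0.50 E0.9822
G1 X1.57 Y17.93 E1.4187
G1 X-21.84 Y19.98 E2.0049
G1 X-23.41 Y2.05 E2.4539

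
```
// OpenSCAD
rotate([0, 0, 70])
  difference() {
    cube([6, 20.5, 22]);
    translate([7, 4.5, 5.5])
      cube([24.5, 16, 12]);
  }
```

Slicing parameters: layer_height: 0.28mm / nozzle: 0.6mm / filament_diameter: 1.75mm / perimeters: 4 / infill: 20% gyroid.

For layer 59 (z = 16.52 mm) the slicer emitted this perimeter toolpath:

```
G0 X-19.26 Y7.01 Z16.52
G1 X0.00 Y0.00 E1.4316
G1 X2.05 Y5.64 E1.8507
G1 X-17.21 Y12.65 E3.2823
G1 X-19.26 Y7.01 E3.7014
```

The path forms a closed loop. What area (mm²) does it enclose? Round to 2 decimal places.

Apply the shoelace formula to the sequence of (X, Y) vertices; enclosed area = 123.00 mm².

123.00 mm²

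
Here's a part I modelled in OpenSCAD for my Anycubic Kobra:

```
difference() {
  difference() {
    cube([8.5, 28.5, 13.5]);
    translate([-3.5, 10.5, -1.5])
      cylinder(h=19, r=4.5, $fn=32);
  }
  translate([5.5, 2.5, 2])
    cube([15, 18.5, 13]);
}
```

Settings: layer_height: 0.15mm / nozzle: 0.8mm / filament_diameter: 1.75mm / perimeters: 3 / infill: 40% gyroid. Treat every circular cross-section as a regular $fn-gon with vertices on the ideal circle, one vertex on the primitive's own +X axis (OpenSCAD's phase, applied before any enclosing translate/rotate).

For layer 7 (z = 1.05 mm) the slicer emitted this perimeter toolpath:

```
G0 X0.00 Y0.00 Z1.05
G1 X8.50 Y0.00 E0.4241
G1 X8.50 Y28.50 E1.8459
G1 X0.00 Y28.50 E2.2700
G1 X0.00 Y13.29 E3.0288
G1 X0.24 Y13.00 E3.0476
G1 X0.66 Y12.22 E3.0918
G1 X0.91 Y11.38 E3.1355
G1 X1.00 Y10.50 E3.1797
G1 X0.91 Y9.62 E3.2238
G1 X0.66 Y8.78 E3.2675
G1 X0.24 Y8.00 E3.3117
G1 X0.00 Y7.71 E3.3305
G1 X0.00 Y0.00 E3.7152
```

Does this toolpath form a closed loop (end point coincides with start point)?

yes

Start point (G0): (0.00, 0.00). End point (last G1): the path returns to the start — closed.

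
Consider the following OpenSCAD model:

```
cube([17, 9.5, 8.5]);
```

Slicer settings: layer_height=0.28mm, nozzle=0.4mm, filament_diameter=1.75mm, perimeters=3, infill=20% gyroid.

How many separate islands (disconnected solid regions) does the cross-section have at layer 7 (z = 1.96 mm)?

1

At z = 1.96 mm: the cube is present — its section is the full 17×9.5 rectangle. Overall, the cross-section is a single solid region. Island count = 1.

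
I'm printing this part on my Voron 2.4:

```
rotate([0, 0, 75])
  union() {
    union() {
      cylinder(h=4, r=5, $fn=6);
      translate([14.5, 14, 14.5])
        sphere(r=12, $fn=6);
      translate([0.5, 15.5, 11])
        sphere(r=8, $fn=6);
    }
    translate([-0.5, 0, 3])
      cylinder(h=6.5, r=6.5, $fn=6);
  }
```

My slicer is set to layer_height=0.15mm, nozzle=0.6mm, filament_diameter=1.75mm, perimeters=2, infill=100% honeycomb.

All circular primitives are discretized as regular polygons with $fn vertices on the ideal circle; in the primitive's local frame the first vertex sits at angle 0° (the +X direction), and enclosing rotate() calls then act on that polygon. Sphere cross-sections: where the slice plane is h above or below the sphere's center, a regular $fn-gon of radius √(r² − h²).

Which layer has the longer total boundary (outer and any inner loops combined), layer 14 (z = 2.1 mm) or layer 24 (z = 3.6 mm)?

layer 24 (z = 3.6 mm)

Layer 14 (z = 2.1): the r=5 cylinder contributes a regular 6-gon of circumradius 5 (perimeter = 2·6·5.000·sin(180°/6) = 30.00 mm); the sphere at (14.5, 14) is not intersected at this z (|z−center|=12.400 > r=12); the sphere at (0.5, 15.5) is absent (|z−center|=8.900 > r=8); Merging all regions: only the r=5 cylinder is present, so the union is just that shape — boundary = 30.00 mm; the cylinder at (-0.5, 0) does not reach this height (z outside [3, 9.5]); Taking the union: only the result so far is present, so the union is just that shape — boundary = 30.00 mm; (whole slice rotated 75° about Z — lengths, areas and connectivity unchanged). So its perimeter = 30.00 mm. Layer 24 (z = 3.6): the r=5 cylinder contributes a regular 6-gon of circumradius 5 (perimeter = 2·6·5.000·sin(180°/6) = 30.00 mm); the r=12 sphere at (14.5, 14) contributes a regular 6-gon of circumradius √(12²−10.9²) = 5.019 (perimeter = 2·6·5.019·sin(180°/6) = 30.11 mm); the r=8 sphere at (0.5, 15.5) slices to a regular 6-gon of circumradius 3.040 (√(r²−h²) with h=7.4 from center) (perimeter = 2·6·3.040·sin(180°/6) = 18.24 mm); Combining (union): the 3 present regions are separate (no shared area or edge), so areas and boundary lengths simply add and each stays a separate island — boundary = 78.35 mm; the cylinder at (-0.5, 0): section is a regular 6-gon, circumradius r=6.5 (perimeter = 2·6·6.500·sin(180°/6) = 39.00 mm); Combining (union): the regions partially overlap (shared area 64.95 mm²), so the edge portions inside another operand are dropped and the merged outline is re-measured after clipping — boundary = 87.35 mm; (rotated 75° about Z; rotation is an isometry so areas/perimeters/island counts are preserved). So its perimeter = 87.35 mm. Layer 24 is larger (87.35 vs 30.00 mm).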